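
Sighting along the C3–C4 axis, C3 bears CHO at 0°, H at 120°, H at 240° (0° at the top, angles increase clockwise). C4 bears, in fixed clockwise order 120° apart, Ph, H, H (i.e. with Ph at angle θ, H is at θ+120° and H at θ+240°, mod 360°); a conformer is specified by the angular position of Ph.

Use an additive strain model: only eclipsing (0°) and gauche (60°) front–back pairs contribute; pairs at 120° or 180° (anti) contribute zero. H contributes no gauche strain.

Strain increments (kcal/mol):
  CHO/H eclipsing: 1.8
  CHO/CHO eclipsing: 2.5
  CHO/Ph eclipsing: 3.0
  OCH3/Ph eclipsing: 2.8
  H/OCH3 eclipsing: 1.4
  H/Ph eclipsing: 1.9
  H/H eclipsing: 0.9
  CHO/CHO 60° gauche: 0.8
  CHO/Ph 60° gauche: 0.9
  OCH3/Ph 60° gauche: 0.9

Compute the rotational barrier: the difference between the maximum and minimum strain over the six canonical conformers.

4.8 kcal/mol

Ph at 0° (eclipsed): CHO(0°)/Ph(0°) eclipsed 3.0; H(120°)/H(120°) eclipsed 0.9; H(240°)/H(240°) eclipsed 0.9 → 4.8 kcal/mol.
Ph at 60° (staggered): CHO(0°)/Ph(60°) gauche 0.9 → 0.9 kcal/mol.
Ph at 120° (eclipsed): CHO(0°)/H(0°) eclipsed 1.8; H(120°)/Ph(120°) eclipsed 1.9; H(240°)/H(240°) eclipsed 0.9 → 4.6 kcal/mol.
Ph at 180° (staggered): no non-H gauche contacts → 0.0 kcal/mol.
Ph at 240° (eclipsed): CHO(0°)/H(0°) eclipsed 1.8; H(120°)/H(120°) eclipsed 0.9; H(240°)/Ph(240°) eclipsed 1.9 → 4.6 kcal/mol.
Ph at 300° (staggered): CHO(0°)/Ph(300°) gauche 0.9 → 0.9 kcal/mol.
Max at 0° (4.8 kcal/mol), min at 180° (0.0 kcal/mol); barrier = 4.8 kcal/mol.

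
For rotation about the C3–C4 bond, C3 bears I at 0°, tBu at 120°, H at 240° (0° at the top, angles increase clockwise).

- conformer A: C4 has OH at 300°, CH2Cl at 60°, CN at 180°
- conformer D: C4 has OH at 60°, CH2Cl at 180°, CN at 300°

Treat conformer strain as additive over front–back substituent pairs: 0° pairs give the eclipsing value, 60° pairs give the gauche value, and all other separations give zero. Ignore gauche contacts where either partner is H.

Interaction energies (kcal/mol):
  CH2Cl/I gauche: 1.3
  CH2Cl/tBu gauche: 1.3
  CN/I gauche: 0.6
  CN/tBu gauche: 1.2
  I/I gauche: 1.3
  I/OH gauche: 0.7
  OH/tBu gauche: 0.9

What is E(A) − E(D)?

+1.0 kcal/mol

A (staggered): I–OH gauche, I–CH2Cl gauche, tBu–CH2Cl gauche, tBu–CN gauche; 0.7 + 1.3 + 1.3 + 1.2 = 4.5 kcal/mol.
D (staggered): I–OH gauche, I–CN gauche, tBu–OH gauche, tBu–CH2Cl gauche; 0.7 + 0.6 + 0.9 + 1.3 = 3.5 kcal/mol.
E(A) − E(D) = 4.5 − 3.5 = +1.0 kcal/mol.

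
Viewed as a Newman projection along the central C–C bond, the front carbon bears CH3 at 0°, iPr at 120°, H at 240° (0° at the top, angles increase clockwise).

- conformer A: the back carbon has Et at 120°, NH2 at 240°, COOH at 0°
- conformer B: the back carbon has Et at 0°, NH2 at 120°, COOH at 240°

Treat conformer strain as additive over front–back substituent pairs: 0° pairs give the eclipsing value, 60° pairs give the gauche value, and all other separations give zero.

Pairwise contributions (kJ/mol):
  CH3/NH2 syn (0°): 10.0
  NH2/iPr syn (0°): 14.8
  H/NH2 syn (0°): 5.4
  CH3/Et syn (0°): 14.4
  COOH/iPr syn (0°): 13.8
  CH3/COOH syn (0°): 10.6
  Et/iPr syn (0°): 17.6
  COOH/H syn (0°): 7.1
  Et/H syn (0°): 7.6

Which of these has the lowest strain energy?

A

A (eclipsed): CH3–COOH eclipsed, iPr–Et eclipsed, H–NH2 eclipsed; 10.6 + 17.6 + 5.4 = 33.6 kJ/mol.
B (eclipsed): CH3–Et eclipsed, iPr–NH2 eclipsed, H–COOH eclipsed; 14.4 + 14.8 + 7.1 = 36.3 kJ/mol.
A has the lowest total (33.6 kJ/mol).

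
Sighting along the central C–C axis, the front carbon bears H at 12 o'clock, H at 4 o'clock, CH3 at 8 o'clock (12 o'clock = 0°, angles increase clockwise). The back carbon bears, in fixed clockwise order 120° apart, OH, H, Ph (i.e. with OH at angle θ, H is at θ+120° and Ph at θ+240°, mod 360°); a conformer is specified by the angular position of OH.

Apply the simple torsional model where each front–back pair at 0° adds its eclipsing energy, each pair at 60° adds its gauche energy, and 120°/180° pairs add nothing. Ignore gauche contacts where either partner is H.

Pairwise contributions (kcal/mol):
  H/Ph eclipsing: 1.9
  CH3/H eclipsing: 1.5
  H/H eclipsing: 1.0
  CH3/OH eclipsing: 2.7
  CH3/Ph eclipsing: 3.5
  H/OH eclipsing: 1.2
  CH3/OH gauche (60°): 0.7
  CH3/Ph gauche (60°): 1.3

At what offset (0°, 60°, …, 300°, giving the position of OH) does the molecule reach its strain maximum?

OH at 0° is eclipsed. H at 0° is eclipsed with OH at 0° (1.2); H at 120° is eclipsed with H at 120° (1.0); CH3 at 240° is eclipsed with Ph at 240° (3.5). Total 5.7 kcal/mol.
OH at 60° is staggered. CH3 at 240° is gauche with Ph at 300° (1.3). Total 1.3 kcal/mol.
OH at 120° is eclipsed. H at 0° is eclipsed with Ph at 0° (1.9); H at 120° is eclipsed with OH at 120° (1.2); CH3 at 240° is eclipsed with H at 240° (1.5). Total 4.6 kcal/mol.
OH at 180° is staggered. CH3 at 240° is gauche with OH at 180° (0.7). Total 0.7 kcal/mol.
OH at 240° is eclipsed. H at 0° is eclipsed with H at 0° (1.0); H at 120° is eclipsed with Ph at 120° (1.9); CH3 at 240° is eclipsed with OH at 240° (2.7). Total 5.6 kcal/mol.
OH at 300° is staggered. CH3 at 240° is gauche with OH at 300° (0.7); CH3 at 240° is gauche with Ph at 180° (1.3). Total 2.0 kcal/mol.
The maximum (5.7 kcal/mol) occurs with OH at 0°.

0°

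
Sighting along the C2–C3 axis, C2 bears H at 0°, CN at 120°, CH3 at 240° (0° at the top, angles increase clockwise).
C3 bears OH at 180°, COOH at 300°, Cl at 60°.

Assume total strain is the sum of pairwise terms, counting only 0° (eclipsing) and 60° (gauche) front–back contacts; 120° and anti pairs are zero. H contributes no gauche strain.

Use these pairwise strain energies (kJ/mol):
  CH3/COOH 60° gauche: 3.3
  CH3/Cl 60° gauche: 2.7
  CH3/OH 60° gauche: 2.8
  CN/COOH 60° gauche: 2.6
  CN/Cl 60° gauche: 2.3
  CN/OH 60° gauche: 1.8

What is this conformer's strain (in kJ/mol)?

This conformer (staggered): CN(120°)/OH(180°) gauche 1.8; CN(120°)/Cl(60°) gauche 2.3; CH3(240°)/OH(180°) gauche 2.8; CH3(240°)/COOH(300°) gauche 3.3 → 10.2 kJ/mol.

10.2 kJ/mol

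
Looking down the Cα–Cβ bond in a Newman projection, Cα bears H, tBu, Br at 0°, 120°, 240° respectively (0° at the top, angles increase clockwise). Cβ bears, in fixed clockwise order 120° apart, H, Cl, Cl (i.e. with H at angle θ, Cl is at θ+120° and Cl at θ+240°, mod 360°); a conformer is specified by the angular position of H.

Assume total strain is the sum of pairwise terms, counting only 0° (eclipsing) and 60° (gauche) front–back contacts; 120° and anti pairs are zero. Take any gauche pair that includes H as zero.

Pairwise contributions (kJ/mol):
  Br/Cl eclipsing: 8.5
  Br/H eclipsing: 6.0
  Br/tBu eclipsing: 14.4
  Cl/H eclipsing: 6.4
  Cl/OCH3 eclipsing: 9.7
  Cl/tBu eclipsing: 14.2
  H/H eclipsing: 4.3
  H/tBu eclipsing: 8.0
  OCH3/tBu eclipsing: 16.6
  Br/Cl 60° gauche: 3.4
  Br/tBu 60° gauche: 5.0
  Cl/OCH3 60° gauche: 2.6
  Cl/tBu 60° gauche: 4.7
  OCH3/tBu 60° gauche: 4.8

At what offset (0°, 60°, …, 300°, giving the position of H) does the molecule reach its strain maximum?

H at 0° (eclipsed): H–H eclipsed, tBu–Cl eclipsed, Br–Cl eclipsed; 4.3 + 14.2 + 8.5 = 27.0 kJ/mol.
H at 60° (staggered): tBu–Cl gauche, Br–Cl gauche, Br–Cl gauche; 4.7 + 3.4 + 3.4 = 11.5 kJ/mol.
H at 120° (eclipsed): H–Cl eclipsed, tBu–H eclipsed, Br–Cl eclipsed; 6.4 + 8.0 + 8.5 = 22.9 kJ/mol.
H at 180° (staggered): tBu–Cl gauche, Br–Cl gauche; 4.7 + 3.4 = 8.1 kJ/mol.
H at 240° (eclipsed): H–Cl eclipsed, tBu–Cl eclipsed, Br–H eclipsed; 6.4 + 14.2 + 6.0 = 26.6 kJ/mol.
H at 300° (staggered): tBu–Cl gauche, tBu–Cl gauche, Br–Cl gauche; 4.7 + 4.7 + 3.4 = 12.8 kJ/mol.
The maximum (27.0 kJ/mol) occurs with H at 0°.

0°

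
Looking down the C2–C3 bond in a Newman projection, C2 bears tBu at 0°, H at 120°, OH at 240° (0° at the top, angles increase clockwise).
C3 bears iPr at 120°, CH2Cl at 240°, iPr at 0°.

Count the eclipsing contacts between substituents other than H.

2

Non-H eclipsing pairs: tBu(0°)/iPr(0°); OH(240°)/CH2Cl(240°) — 2 interactions.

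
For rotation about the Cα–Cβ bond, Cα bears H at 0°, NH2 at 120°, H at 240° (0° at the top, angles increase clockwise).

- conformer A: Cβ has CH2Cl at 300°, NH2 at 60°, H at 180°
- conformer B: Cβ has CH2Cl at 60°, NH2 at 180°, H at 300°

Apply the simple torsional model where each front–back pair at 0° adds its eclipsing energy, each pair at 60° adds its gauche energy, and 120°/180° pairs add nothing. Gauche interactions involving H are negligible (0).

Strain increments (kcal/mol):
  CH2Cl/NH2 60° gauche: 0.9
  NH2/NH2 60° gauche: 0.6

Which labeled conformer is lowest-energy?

A (staggered): NH2–NH2 gauche; 0.6 = 0.6 kcal/mol.
B (staggered): NH2–CH2Cl gauche, NH2–NH2 gauche; 0.9 + 0.6 = 1.5 kcal/mol.
A has the lowest total (0.6 kcal/mol).

A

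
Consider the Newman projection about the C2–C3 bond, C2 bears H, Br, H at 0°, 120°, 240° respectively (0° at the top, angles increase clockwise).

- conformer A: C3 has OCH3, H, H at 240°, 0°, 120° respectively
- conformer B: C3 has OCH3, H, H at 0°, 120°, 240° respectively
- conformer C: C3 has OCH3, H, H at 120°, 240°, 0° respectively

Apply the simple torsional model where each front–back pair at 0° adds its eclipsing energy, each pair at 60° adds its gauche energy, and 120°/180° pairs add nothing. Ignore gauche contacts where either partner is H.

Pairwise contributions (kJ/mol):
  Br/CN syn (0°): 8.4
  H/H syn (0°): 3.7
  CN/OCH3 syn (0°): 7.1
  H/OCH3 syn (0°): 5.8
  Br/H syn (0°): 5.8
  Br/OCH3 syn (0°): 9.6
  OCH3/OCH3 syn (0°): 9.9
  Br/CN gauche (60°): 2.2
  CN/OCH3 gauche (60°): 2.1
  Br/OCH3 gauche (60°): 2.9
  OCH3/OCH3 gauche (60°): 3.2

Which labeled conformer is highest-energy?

A (eclipsed): H–H eclipsed, Br–H eclipsed, H–OCH3 eclipsed; 3.7 + 5.8 + 5.8 = 15.3 kJ/mol.
B (eclipsed): H–OCH3 eclipsed, Br–H eclipsed, H–H eclipsed; 5.8 + 5.8 + 3.7 = 15.3 kJ/mol.
C (eclipsed): H–H eclipsed, Br–OCH3 eclipsed, H–H eclipsed; 3.7 + 9.6 + 3.7 = 17.0 kJ/mol.
C has the highest total (17.0 kJ/mol).

C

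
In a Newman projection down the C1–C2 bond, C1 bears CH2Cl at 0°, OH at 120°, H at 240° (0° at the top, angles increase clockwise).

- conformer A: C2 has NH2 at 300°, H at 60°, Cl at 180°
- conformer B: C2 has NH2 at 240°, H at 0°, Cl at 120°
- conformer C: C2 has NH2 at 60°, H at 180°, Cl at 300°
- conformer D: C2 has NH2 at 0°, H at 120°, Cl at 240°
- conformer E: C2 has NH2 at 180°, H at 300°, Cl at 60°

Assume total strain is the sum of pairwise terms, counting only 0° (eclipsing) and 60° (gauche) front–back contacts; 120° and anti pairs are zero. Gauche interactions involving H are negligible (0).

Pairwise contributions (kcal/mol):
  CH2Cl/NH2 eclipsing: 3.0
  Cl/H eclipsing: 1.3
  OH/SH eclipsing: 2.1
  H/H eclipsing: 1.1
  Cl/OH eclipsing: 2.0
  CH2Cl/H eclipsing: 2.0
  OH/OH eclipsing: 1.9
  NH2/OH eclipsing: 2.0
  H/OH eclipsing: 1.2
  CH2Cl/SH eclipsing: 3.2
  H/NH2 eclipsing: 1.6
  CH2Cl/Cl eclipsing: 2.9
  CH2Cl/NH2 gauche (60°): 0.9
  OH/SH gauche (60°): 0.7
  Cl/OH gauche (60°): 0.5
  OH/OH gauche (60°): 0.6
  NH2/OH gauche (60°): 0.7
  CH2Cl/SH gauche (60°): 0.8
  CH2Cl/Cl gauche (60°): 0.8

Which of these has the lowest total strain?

A (staggered): CH2Cl(0°)/NH2(300°) gauche 0.9; OH(120°)/Cl(180°) gauche 0.5 → 1.4 kcal/mol.
B (eclipsed): CH2Cl(0°)/H(0°) eclipsed 2.0; OH(120°)/Cl(120°) eclipsed 2.0; H(240°)/NH2(240°) eclipsed 1.6 → 5.6 kcal/mol.
C (staggered): CH2Cl(0°)/NH2(60°) gauche 0.9; CH2Cl(0°)/Cl(300°) gauche 0.8; OH(120°)/NH2(60°) gauche 0.7 → 2.4 kcal/mol.
D (eclipsed): CH2Cl(0°)/NH2(0°) eclipsed 3.0; OH(120°)/H(120°) eclipsed 1.2; H(240°)/Cl(240°) eclipsed 1.3 → 5.5 kcal/mol.
E (staggered): CH2Cl(0°)/Cl(60°) gauche 0.8; OH(120°)/NH2(180°) gauche 0.7; OH(120°)/Cl(60°) gauche 0.5 → 2.0 kcal/mol.
A has the lowest total (1.4 kcal/mol).

A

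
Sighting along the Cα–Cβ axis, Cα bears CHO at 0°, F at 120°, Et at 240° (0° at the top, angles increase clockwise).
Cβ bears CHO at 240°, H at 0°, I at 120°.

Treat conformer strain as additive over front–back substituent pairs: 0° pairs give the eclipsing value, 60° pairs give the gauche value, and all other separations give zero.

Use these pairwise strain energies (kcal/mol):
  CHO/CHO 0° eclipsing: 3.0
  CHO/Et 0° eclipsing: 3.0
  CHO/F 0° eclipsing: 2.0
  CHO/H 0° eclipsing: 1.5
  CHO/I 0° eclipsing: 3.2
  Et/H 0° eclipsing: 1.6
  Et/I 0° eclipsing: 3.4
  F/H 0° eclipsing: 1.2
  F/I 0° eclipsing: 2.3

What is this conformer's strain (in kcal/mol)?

This conformer (eclipsed): CHO–H eclipsed, F–I eclipsed, Et–CHO eclipsed; 1.5 + 2.3 + 3.0 = 6.8 kcal/mol.

6.8 kcal/mol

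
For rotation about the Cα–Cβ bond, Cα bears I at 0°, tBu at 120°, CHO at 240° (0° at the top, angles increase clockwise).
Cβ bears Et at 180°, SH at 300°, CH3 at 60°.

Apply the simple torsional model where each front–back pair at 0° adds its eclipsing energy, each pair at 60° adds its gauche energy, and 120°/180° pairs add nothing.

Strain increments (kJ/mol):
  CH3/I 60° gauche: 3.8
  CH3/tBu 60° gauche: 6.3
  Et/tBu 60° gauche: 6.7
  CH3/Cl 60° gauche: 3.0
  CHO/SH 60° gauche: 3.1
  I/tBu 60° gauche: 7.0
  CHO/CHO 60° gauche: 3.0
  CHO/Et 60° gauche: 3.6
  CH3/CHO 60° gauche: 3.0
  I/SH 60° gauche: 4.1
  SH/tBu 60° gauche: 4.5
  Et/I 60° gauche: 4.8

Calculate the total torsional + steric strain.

This conformer is staggered. I at 0° is gauche with SH at 300° (4.1); I at 0° is gauche with CH3 at 60° (3.8); tBu at 120° is gauche with Et at 180° (6.7); tBu at 120° is gauche with CH3 at 60° (6.3); CHO at 240° is gauche with Et at 180° (3.6); CHO at 240° is gauche with SH at 300° (3.1). Total 27.6 kJ/mol.

27.6 kJ/mol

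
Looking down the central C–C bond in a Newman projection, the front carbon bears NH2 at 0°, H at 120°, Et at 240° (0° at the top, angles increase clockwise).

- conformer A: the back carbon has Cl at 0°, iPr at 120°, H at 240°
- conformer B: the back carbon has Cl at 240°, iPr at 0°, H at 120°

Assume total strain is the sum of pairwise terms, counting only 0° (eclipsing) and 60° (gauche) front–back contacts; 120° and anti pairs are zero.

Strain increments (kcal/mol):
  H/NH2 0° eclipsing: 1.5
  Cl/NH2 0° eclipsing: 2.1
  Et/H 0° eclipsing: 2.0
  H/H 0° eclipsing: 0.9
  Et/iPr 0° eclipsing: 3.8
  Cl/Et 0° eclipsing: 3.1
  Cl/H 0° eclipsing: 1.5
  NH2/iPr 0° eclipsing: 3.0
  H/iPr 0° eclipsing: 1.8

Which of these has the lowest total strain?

A is eclipsed. NH2 at 0° is eclipsed with Cl at 0° (2.1); H at 120° is eclipsed with iPr at 120° (1.8); Et at 240° is eclipsed with H at 240° (2.0). Total 5.9 kcal/mol.
B is eclipsed. NH2 at 0° is eclipsed with iPr at 0° (3.0); H at 120° is eclipsed with H at 120° (0.9); Et at 240° is eclipsed with Cl at 240° (3.1). Total 7.0 kcal/mol.
A has the lowest total (5.9 kcal/mol).

A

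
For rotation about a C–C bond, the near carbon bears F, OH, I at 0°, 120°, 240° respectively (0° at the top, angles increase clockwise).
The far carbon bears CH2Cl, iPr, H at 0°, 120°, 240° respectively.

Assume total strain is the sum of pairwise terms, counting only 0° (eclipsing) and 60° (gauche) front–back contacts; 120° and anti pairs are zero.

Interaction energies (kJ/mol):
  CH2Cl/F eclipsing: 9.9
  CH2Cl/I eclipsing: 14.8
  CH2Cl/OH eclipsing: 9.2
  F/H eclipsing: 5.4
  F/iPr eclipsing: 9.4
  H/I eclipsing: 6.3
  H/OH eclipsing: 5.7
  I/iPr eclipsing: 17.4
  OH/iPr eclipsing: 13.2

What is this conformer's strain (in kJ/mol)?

29.4 kJ/mol

This conformer is eclipsed. F at 0° is eclipsed with CH2Cl at 0° (9.9); OH at 120° is eclipsed with iPr at 120° (13.2); I at 240° is eclipsed with H at 240° (6.3). Total 29.4 kJ/mol.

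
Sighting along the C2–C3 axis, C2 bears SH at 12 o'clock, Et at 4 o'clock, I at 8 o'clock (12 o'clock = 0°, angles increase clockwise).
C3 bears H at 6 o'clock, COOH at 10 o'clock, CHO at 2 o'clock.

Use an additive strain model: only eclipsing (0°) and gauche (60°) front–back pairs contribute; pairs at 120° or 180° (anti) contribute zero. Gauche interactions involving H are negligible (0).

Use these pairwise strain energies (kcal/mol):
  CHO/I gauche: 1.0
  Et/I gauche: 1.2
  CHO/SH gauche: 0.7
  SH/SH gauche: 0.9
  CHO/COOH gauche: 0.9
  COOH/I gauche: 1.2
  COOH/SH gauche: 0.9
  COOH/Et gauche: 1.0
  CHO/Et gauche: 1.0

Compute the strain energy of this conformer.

This conformer (staggered): SH(0°)/COOH(300°) gauche 0.9; SH(0°)/CHO(60°) gauche 0.7; Et(120°)/CHO(60°) gauche 1.0; I(240°)/COOH(300°) gauche 1.2 → 3.8 kcal/mol.

3.8 kcal/mol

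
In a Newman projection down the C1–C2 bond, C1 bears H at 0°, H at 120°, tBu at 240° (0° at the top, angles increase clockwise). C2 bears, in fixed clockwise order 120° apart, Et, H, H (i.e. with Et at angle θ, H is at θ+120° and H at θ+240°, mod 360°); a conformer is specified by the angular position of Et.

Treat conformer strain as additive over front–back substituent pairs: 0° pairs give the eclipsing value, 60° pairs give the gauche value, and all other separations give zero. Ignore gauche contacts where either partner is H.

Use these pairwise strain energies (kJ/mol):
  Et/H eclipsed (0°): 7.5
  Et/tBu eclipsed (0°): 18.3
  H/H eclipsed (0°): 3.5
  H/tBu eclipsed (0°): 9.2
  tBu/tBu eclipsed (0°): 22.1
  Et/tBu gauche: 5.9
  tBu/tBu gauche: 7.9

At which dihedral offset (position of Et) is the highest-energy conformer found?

Et at 0° (eclipsed): H(0°)/Et(0°) eclipsed 7.5; H(120°)/H(120°) eclipsed 3.5; tBu(240°)/H(240°) eclipsed 9.2 → 20.2 kJ/mol.
Et at 60° (staggered): no non-H gauche contacts → 0.0 kJ/mol.
Et at 120° (eclipsed): H(0°)/H(0°) eclipsed 3.5; H(120°)/Et(120°) eclipsed 7.5; tBu(240°)/H(240°) eclipsed 9.2 → 20.2 kJ/mol.
Et at 180° (staggered): tBu(240°)/Et(180°) gauche 5.9 → 5.9 kJ/mol.
Et at 240° (eclipsed): H(0°)/H(0°) eclipsed 3.5; H(120°)/H(120°) eclipsed 3.5; tBu(240°)/Et(240°) eclipsed 18.3 → 25.3 kJ/mol.
Et at 300° (staggered): tBu(240°)/Et(300°) gauche 5.9 → 5.9 kJ/mol.
The maximum (25.3 kJ/mol) occurs with Et at 240°.

240°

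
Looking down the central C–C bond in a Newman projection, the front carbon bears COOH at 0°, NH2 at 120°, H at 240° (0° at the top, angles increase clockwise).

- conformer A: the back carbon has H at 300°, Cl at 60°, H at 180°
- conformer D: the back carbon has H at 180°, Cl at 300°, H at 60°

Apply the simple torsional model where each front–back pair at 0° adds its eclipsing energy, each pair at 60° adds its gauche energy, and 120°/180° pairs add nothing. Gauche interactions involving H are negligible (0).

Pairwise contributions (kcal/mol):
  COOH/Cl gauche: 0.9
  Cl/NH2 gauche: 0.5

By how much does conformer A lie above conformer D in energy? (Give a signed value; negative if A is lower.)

A (staggered): COOH–Cl gauche, NH2–Cl gauche; 0.9 + 0.5 = 1.4 kcal/mol.
D (staggered): COOH–Cl gauche; 0.9 = 0.9 kcal/mol.
E(A) − E(D) = 1.4 − 0.9 = +0.5 kcal/mol.

+0.5 kcal/mol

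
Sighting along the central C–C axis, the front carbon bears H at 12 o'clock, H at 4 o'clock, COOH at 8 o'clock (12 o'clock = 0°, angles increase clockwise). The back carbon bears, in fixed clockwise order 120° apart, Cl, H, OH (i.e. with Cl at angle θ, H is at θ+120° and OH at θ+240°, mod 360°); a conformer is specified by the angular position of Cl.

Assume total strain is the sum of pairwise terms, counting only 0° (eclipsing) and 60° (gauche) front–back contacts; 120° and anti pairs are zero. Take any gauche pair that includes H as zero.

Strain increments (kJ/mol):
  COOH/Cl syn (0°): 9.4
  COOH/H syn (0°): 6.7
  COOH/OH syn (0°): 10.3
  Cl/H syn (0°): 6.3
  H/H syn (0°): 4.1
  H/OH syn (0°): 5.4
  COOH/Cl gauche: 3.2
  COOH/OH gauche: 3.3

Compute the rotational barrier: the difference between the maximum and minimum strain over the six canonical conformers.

17.5 kJ/mol

Cl at 0° (eclipsed): H–Cl eclipsed, H–H eclipsed, COOH–OH eclipsed; 6.3 + 4.1 + 10.3 = 20.7 kJ/mol.
Cl at 60° (staggered): COOH–OH gauche; 3.3 = 3.3 kJ/mol.
Cl at 120° (eclipsed): H–OH eclipsed, H–Cl eclipsed, COOH–H eclipsed; 5.4 + 6.3 + 6.7 = 18.4 kJ/mol.
Cl at 180° (staggered): COOH–Cl gauche; 3.2 = 3.2 kJ/mol.
Cl at 240° (eclipsed): H–H eclipsed, H–OH eclipsed, COOH–Cl eclipsed; 4.1 + 5.4 + 9.4 = 18.9 kJ/mol.
Cl at 300° (staggered): COOH–Cl gauche, COOH–OH gauche; 3.2 + 3.3 = 6.5 kJ/mol.
Max at 0° (20.7 kJ/mol), min at 180° (3.2 kJ/mol); barrier = 17.5 kJ/mol.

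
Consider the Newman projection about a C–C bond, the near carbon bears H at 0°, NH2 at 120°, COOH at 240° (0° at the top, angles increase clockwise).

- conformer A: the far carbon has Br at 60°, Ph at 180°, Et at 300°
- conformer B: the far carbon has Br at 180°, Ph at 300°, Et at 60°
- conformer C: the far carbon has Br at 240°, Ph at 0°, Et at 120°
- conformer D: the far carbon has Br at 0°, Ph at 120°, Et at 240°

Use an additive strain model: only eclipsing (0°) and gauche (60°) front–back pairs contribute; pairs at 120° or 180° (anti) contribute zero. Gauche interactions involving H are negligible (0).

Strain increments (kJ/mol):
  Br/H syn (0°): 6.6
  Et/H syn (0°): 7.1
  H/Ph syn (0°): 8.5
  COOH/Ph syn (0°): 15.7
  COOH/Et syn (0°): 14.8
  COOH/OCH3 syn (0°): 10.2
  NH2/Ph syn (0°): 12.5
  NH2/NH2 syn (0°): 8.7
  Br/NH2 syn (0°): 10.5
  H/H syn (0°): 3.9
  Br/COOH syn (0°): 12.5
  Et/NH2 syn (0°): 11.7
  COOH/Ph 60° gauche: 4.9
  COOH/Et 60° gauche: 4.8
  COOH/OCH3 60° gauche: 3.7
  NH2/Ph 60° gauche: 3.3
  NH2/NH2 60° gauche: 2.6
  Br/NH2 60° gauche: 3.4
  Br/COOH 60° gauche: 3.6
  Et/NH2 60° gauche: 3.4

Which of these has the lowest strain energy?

A (staggered): NH2–Br gauche, NH2–Ph gauche, COOH–Ph gauche, COOH–Et gauche; 3.4 + 3.3 + 4.9 + 4.8 = 16.4 kJ/mol.
B (staggered): NH2–Br gauche, NH2–Et gauche, COOH–Br gauche, COOH–Ph gauche; 3.4 + 3.4 + 3.6 + 4.9 = 15.3 kJ/mol.
C (eclipsed): H–Ph eclipsed, NH2–Et eclipsed, COOH–Br eclipsed; 8.5 + 11.7 + 12.5 = 32.7 kJ/mol.
D (eclipsed): H–Br eclipsed, NH2–Ph eclipsed, COOH–Et eclipsed; 6.6 + 12.5 + 14.8 = 33.9 kJ/mol.
B has the lowest total (15.3 kJ/mol).

B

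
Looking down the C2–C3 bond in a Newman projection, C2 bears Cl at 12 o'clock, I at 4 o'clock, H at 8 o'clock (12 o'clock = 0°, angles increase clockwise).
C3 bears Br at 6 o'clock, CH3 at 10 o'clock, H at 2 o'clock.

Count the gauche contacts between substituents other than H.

2

Non-H gauche pairs: Cl(0°)/CH3(300°); I(120°)/Br(180°) — 2 interactions.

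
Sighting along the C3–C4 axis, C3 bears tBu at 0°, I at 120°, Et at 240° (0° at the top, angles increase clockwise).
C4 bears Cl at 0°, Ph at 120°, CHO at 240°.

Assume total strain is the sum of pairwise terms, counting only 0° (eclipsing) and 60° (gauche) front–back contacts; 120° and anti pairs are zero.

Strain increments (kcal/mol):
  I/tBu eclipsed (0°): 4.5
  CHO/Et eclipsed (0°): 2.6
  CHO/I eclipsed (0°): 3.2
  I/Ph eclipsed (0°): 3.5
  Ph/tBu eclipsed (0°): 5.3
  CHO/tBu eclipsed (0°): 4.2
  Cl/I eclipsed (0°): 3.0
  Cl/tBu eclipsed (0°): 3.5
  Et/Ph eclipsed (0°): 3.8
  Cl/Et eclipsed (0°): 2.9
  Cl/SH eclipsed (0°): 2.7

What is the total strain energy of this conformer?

This conformer (eclipsed): tBu(0°)/Cl(0°) eclipsed 3.5; I(120°)/Ph(120°) eclipsed 3.5; Et(240°)/CHO(240°) eclipsed 2.6 → 9.6 kcal/mol.

9.6 kcal/mol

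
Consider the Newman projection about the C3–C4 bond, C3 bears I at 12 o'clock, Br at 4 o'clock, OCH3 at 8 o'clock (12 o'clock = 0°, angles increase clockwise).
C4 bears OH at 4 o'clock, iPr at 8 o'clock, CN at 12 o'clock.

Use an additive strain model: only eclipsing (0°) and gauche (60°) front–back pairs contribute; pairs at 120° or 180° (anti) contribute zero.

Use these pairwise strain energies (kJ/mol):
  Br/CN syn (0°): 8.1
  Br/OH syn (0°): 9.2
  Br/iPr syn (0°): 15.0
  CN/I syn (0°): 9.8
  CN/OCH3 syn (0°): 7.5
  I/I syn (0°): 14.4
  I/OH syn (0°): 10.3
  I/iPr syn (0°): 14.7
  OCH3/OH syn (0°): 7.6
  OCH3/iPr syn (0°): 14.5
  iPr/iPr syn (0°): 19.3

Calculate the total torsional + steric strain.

This conformer (eclipsed): I–CN eclipsed, Br–OH eclipsed, OCH3–iPr eclipsed; 9.8 + 9.2 + 14.5 = 33.5 kJ/mol.

33.5 kJ/mol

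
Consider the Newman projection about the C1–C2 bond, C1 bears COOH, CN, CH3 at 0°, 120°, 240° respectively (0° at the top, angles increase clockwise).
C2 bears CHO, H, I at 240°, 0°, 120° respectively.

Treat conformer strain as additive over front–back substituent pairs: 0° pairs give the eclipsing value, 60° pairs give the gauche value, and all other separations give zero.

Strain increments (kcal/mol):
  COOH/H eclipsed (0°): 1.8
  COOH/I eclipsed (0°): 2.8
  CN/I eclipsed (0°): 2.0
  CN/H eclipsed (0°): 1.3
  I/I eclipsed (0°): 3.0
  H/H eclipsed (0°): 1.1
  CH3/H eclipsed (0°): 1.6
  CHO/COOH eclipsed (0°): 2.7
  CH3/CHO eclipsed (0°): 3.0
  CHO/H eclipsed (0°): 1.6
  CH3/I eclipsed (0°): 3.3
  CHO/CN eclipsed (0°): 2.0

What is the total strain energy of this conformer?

This conformer (eclipsed): COOH–H eclipsed, CN–I eclipsed, CH3–CHO eclipsed; 1.8 + 2.0 + 3.0 = 6.8 kcal/mol.

6.8 kcal/mol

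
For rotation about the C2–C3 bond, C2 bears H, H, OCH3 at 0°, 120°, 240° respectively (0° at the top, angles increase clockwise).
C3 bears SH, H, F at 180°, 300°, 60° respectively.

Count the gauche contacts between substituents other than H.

Non-H gauche pairs: OCH3(240°)/SH(180°) — 1 interaction.

1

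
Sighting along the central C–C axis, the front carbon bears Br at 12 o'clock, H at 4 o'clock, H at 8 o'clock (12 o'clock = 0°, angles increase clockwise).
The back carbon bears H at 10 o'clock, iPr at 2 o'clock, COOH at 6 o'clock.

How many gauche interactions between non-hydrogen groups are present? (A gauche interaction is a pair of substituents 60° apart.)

1

Non-H gauche pairs: Br(0°)/iPr(60°) — 1 interaction.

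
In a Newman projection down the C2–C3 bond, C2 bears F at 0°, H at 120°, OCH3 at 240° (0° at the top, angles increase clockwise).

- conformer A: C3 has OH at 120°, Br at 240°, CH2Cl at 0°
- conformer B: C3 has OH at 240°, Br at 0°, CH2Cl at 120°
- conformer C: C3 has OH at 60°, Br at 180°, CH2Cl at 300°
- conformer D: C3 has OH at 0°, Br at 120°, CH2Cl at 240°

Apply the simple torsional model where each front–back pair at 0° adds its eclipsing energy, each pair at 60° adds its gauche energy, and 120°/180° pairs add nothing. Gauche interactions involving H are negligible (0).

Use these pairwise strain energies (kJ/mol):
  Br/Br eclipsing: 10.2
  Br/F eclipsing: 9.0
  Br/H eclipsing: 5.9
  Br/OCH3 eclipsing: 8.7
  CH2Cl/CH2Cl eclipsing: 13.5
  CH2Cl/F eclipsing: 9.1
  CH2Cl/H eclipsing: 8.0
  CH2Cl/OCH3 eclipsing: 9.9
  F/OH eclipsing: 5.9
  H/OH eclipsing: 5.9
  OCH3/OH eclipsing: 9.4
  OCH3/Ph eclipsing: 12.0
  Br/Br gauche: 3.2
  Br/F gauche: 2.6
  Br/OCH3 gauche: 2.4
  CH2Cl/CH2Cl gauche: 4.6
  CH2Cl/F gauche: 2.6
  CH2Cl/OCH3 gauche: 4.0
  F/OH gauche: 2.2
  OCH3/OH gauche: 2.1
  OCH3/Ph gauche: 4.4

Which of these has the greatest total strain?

B

A (eclipsed): F–CH2Cl eclipsed, H–OH eclipsed, OCH3–Br eclipsed; 9.1 + 5.9 + 8.7 = 23.7 kJ/mol.
B (eclipsed): F–Br eclipsed, H–CH2Cl eclipsed, OCH3–OH eclipsed; 9.0 + 8.0 + 9.4 = 26.4 kJ/mol.
C (staggered): F–OH gauche, F–CH2Cl gauche, OCH3–Br gauche, OCH3–CH2Cl gauche; 2.2 + 2.6 + 2.4 + 4.0 = 11.2 kJ/mol.
D (eclipsed): F–OH eclipsed, H–Br eclipsed, OCH3–CH2Cl eclipsed; 5.9 + 5.9 + 9.9 = 21.7 kJ/mol.
B has the highest total (26.4 kJ/mol).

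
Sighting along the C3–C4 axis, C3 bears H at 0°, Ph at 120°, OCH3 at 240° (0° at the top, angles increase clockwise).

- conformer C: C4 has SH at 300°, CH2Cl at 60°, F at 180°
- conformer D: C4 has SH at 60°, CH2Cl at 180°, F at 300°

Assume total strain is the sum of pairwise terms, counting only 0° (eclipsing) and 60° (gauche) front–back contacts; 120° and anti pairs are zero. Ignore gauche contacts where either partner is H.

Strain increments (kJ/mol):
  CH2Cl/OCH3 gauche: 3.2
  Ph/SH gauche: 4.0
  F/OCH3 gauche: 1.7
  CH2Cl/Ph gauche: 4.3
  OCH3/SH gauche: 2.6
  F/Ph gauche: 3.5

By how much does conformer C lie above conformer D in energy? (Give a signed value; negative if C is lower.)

C (staggered): Ph–CH2Cl gauche, Ph–F gauche, OCH3–SH gauche, OCH3–F gauche; 4.3 + 3.5 + 2.6 + 1.7 = 12.1 kJ/mol.
D (staggered): Ph–SH gauche, Ph–CH2Cl gauche, OCH3–CH2Cl gauche, OCH3–F gauche; 4.0 + 4.3 + 3.2 + 1.7 = 13.2 kJ/mol.
E(C) − E(D) = 12.1 − 13.2 = -1.1 kJ/mol.

-1.1 kJ/mol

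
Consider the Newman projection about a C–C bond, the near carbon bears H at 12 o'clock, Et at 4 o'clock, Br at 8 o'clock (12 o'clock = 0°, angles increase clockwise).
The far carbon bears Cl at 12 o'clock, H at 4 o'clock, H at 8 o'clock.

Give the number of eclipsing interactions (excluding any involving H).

0

Every eclipsing pair involves H, so the count is 0.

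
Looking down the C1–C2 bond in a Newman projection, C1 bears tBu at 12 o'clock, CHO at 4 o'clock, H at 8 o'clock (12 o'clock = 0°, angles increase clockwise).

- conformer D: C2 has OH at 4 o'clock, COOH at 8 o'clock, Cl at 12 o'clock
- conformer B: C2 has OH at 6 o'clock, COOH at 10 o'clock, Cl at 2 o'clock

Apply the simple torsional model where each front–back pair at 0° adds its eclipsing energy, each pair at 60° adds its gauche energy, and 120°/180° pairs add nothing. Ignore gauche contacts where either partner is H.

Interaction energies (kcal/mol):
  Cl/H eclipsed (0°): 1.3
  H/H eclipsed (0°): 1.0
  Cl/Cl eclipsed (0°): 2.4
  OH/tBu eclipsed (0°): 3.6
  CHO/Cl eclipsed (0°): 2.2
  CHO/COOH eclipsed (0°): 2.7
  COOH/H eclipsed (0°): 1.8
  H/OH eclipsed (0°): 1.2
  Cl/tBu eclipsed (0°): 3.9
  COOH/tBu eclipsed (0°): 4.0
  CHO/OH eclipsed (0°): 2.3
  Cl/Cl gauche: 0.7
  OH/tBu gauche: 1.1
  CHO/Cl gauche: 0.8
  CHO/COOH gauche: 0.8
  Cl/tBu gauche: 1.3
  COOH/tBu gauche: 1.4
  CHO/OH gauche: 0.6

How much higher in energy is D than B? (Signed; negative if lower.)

D is eclipsed. tBu at 0° is eclipsed with Cl at 0° (3.9); CHO at 120° is eclipsed with OH at 120° (2.3); H at 240° is eclipsed with COOH at 240° (1.8). Total 8.0 kcal/mol.
B is staggered. tBu at 0° is gauche with COOH at 300° (1.4); tBu at 0° is gauche with Cl at 60° (1.3); CHO at 120° is gauche with OH at 180° (0.6); CHO at 120° is gauche with Cl at 60° (0.8). Total 4.1 kcal/mol.
E(D) − E(B) = 8.0 − 4.1 = +3.9 kcal/mol.

+3.9 kcal/mol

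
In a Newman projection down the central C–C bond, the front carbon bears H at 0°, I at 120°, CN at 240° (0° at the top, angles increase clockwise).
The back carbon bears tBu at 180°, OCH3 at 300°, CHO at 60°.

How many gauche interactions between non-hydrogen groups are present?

4

Non-H gauche pairs: I(120°)/tBu(180°); I(120°)/CHO(60°); CN(240°)/tBu(180°); CN(240°)/OCH3(300°) — 4 interactions.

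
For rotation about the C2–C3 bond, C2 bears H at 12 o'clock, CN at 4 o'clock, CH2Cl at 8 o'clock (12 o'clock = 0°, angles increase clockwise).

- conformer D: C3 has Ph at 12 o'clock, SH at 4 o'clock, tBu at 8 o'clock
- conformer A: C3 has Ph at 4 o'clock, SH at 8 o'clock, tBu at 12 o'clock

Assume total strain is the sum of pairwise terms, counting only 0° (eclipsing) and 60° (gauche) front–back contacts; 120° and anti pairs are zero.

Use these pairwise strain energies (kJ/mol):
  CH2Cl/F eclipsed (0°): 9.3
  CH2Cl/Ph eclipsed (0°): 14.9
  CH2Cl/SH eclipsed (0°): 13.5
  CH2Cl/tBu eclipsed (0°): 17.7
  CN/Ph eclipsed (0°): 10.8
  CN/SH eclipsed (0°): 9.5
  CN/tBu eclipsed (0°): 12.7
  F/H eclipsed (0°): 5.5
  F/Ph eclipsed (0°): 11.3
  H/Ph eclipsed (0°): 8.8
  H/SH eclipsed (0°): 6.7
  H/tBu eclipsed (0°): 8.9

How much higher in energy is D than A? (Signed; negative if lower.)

+2.8 kJ/mol

D (eclipsed): H(0°)/Ph(0°) eclipsed 8.8; CN(120°)/SH(120°) eclipsed 9.5; CH2Cl(240°)/tBu(240°) eclipsed 17.7 → 36.0 kJ/mol.
A (eclipsed): H(0°)/tBu(0°) eclipsed 8.9; CN(120°)/Ph(120°) eclipsed 10.8; CH2Cl(240°)/SH(240°) eclipsed 13.5 → 33.2 kJ/mol.
E(D) − E(A) = 36.0 − 33.2 = +2.8 kJ/mol.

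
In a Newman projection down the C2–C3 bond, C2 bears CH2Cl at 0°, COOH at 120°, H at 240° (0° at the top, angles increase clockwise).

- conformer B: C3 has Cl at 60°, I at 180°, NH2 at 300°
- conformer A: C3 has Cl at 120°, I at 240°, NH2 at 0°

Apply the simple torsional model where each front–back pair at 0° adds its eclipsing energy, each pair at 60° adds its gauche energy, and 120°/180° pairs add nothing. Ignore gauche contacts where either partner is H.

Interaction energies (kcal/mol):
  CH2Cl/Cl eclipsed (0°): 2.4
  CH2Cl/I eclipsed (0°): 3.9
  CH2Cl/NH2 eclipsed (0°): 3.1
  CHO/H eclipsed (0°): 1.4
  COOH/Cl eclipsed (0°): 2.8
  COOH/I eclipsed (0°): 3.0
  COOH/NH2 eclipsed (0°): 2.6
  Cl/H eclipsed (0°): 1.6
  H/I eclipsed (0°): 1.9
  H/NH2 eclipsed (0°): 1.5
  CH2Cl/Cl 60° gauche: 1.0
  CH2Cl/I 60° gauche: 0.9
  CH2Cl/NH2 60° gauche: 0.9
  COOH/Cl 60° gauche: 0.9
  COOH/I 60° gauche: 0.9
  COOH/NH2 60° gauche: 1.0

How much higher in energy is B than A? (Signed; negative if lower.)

-4.1 kcal/mol

B (staggered): CH2Cl(0°)/Cl(60°) gauche 1.0; CH2Cl(0°)/NH2(300°) gauche 0.9; COOH(120°)/Cl(60°) gauche 0.9; COOH(120°)/I(180°) gauche 0.9 → 3.7 kcal/mol.
A (eclipsed): CH2Cl(0°)/NH2(0°) eclipsed 3.1; COOH(120°)/Cl(120°) eclipsed 2.8; H(240°)/I(240°) eclipsed 1.9 → 7.8 kcal/mol.
E(B) − E(A) = 3.7 − 7.8 = -4.1 kcal/mol.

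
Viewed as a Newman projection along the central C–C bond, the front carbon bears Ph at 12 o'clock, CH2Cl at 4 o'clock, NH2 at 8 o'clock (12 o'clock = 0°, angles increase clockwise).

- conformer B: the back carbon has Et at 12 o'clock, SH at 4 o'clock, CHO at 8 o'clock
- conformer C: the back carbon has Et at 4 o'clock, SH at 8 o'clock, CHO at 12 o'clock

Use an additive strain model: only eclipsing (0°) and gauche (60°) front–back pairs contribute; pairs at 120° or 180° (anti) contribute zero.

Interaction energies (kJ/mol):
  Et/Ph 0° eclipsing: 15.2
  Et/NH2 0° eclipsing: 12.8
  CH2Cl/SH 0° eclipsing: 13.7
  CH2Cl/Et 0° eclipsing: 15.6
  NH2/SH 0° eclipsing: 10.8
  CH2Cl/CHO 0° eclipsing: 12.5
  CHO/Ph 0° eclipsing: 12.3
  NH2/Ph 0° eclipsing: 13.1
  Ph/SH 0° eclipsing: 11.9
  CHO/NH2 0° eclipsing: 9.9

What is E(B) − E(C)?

+0.1 kJ/mol

B (eclipsed): Ph(0°)/Et(0°) eclipsed 15.2; CH2Cl(120°)/SH(120°) eclipsed 13.7; NH2(240°)/CHO(240°) eclipsed 9.9 → 38.8 kJ/mol.
C (eclipsed): Ph(0°)/CHO(0°) eclipsed 12.3; CH2Cl(120°)/Et(120°) eclipsed 15.6; NH2(240°)/SH(240°) eclipsed 10.8 → 38.7 kJ/mol.
E(B) − E(C) = 38.8 − 38.7 = +0.1 kJ/mol.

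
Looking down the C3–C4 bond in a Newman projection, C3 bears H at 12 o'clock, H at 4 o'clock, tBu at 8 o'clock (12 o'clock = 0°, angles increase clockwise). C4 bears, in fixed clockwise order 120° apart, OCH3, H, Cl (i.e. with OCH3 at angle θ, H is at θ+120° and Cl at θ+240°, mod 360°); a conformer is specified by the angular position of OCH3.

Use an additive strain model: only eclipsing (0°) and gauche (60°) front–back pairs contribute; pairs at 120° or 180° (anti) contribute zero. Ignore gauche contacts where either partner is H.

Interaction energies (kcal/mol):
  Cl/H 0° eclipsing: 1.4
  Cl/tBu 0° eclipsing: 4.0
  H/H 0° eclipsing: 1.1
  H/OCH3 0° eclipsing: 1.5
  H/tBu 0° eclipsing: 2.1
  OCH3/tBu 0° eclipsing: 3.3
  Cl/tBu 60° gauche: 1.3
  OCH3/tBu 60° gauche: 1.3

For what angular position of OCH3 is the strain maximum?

0°

OCH3 at 0° is eclipsed. H at 0° is eclipsed with OCH3 at 0° (1.5); H at 120° is eclipsed with H at 120° (1.1); tBu at 240° is eclipsed with Cl at 240° (4.0). Total 6.6 kcal/mol.
OCH3 at 60° is staggered. tBu at 240° is gauche with Cl at 300° (1.3). Total 1.3 kcal/mol.
OCH3 at 120° is eclipsed. H at 0° is eclipsed with Cl at 0° (1.4); H at 120° is eclipsed with OCH3 at 120° (1.5); tBu at 240° is eclipsed with H at 240° (2.1). Total 5.0 kcal/mol.
OCH3 at 180° is staggered. tBu at 240° is gauche with OCH3 at 180° (1.3). Total 1.3 kcal/mol.
OCH3 at 240° is eclipsed. H at 0° is eclipsed with H at 0° (1.1); H at 120° is eclipsed with Cl at 120° (1.4); tBu at 240° is eclipsed with OCH3 at 240° (3.3). Total 5.8 kcal/mol.
OCH3 at 300° is staggered. tBu at 240° is gauche with OCH3 at 300° (1.3); tBu at 240° is gauche with Cl at 180° (1.3). Total 2.6 kcal/mol.
The maximum (6.6 kcal/mol) occurs with OCH3 at 0°.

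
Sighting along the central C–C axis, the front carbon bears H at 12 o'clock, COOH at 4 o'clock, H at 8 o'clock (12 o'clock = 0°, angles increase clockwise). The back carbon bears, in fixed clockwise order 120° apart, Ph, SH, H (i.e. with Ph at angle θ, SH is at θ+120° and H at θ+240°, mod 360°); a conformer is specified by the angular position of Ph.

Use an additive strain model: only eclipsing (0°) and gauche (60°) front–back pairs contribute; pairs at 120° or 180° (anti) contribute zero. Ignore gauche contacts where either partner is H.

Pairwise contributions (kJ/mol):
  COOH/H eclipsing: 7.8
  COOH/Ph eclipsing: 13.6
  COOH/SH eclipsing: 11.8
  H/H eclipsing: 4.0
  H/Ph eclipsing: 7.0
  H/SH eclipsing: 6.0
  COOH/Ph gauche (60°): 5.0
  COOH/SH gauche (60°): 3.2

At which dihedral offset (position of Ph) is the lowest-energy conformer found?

300°

Ph at 0° (eclipsed): H–Ph eclipsed, COOH–SH eclipsed, H–H eclipsed; 7.0 + 11.8 + 4.0 = 22.8 kJ/mol.
Ph at 60° (staggered): COOH–Ph gauche, COOH–SH gauche; 5.0 + 3.2 = 8.2 kJ/mol.
Ph at 120° (eclipsed): H–H eclipsed, COOH–Ph eclipsed, H–SH eclipsed; 4.0 + 13.6 + 6.0 = 23.6 kJ/mol.
Ph at 180° (staggered): COOH–Ph gauche; 5.0 = 5.0 kJ/mol.
Ph at 240° (eclipsed): H–SH eclipsed, COOH–H eclipsed, H–Ph eclipsed; 6.0 + 7.8 + 7.0 = 20.8 kJ/mol.
Ph at 300° (staggered): COOH–SH gauche; 3.2 = 3.2 kJ/mol.
The minimum (3.2 kJ/mol) occurs with Ph at 300°.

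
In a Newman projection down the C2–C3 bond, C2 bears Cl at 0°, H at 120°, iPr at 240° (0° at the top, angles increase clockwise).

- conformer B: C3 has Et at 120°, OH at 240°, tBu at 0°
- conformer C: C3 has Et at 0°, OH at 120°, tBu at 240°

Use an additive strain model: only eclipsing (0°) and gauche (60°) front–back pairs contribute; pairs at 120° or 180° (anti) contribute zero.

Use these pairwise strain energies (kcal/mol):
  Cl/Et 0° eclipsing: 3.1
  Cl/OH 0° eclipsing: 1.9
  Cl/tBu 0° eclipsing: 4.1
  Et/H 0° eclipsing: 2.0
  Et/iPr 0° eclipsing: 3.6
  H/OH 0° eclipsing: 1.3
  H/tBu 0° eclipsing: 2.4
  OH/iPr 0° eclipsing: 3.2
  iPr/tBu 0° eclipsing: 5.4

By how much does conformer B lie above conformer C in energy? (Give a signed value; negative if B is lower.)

B (eclipsed): Cl–tBu eclipsed, H–Et eclipsed, iPr–OH eclipsed; 4.1 + 2.0 + 3.2 = 9.3 kcal/mol.
C (eclipsed): Cl–Et eclipsed, H–OH eclipsed, iPr–tBu eclipsed; 3.1 + 1.3 + 5.4 = 9.8 kcal/mol.
E(B) − E(C) = 9.3 − 9.8 = -0.5 kcal/mol.

-0.5 kcal/mol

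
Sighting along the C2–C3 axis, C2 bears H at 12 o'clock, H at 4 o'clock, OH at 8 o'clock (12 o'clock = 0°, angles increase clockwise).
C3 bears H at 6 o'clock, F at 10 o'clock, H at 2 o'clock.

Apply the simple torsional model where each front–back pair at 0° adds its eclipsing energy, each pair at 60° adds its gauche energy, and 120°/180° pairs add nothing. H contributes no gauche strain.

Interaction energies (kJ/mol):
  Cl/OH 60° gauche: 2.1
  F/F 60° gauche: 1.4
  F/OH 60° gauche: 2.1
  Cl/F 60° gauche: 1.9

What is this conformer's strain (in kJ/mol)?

2.1 kJ/mol

This conformer (staggered): OH(240°)/F(300°) gauche 2.1 → 2.1 kJ/mol.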